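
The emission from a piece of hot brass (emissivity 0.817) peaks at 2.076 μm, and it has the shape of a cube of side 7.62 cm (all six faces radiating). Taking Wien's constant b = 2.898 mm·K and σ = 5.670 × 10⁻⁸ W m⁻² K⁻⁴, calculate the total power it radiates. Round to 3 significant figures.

P ≈ 6.13×10³ W

Wien's law: T = b/λ_max = 2.898×10⁻³/2.076×10⁻⁶ = 1395.95 K.
Area A = 6s² = 6×(0.0762 m)² = 0.0348386 m².
Then P = εσAT⁴ = 0.817×5.670×10⁻⁸×0.0348386×(1395.95)⁴ = 6.13×10³ W.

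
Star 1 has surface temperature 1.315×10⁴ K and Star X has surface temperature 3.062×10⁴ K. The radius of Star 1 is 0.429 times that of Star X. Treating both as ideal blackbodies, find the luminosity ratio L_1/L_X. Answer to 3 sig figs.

L ∝ R²T⁴, so L_1/L_X = (R_1/R_X)²(T_1/T_X)⁴ = (0.429)² × (1.315×10⁴/3.062×10⁴)⁴ = 0.184041 × 0.0340159 = 6.26×10⁻³.

L_1/L_X ≈ 6.26×10⁻³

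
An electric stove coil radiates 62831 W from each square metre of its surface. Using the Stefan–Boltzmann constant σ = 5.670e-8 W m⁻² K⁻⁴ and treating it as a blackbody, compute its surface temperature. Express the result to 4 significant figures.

I = σT⁴, so T = (I/σ)^(1/4) = (62831/(5.670×10⁻⁸))^(1/4) = 1026 K.

T ≈ 1026 K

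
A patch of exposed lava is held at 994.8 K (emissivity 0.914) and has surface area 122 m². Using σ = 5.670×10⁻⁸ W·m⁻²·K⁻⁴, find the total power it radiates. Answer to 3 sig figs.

P ≈ 6.19×10⁶ W

Area A = 122 m².
P = εσAT⁴ = 0.914 × 5.670×10⁻⁸ × 122 × (994.8)⁴ = 6.19×10⁶ W.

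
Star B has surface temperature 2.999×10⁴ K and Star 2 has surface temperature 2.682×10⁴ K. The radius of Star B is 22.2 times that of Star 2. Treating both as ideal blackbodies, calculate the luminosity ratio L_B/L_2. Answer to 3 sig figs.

L_B/L_2 ≈ 771

L ∝ R²T⁴, so L_B/L_2 = (R_B/R_2)²(T_B/T_2)⁴ = (22.2)² × (2.999×10⁴/2.682×10⁴)⁴ = 492.84 × 1.56340 = 771.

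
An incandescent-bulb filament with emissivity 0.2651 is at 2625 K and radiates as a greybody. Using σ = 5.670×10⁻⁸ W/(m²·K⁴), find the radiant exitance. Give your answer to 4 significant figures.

Stefan–Boltzmann: I = εσT⁴ = 0.2651 × 5.670×10⁻⁸ × (2625)⁴ = 7.137×10⁵ W/m².

I ≈ 7.137×10⁵ W/m²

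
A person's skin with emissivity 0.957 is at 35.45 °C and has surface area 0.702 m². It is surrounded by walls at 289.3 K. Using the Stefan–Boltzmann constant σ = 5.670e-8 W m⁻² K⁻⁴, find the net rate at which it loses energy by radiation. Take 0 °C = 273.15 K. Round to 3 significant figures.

Net loss ≈ 78.6 W

T = 35.45 °C + 273.15 = 308.60 K.
Area A = 0.702 m².
Net radiated power P_net = εσA(T⁴ − T₀⁴) = 0.957×5.670×10⁻⁸×0.702×(308.60⁴ − 289.3⁴).
T⁴ − T₀⁴ = 9.06951×10⁹ − 7.00477×10⁹ = 2.06474×10⁹ K⁴, so P_net = 78.6 W.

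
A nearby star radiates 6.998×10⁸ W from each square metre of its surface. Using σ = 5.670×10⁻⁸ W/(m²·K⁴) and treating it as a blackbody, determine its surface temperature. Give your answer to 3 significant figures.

I = σT⁴, so T = (I/σ)^(1/4) = (6.998×10⁸/(5.670×10⁻⁸))^(1/4) = 1.05×10⁴ K.

T ≈ 1.05×10⁴ K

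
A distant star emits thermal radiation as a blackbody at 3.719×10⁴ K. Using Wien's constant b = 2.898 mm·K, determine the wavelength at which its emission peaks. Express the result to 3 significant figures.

λ_max ≈ 77.9 nm

Wien's displacement law: λ_max = b/T = (2.898×10⁻³ m·K)/(3.719×10⁴ K) = 7.792×10⁻⁸ m.
That is 77.9 nm, in the ultraviolet range.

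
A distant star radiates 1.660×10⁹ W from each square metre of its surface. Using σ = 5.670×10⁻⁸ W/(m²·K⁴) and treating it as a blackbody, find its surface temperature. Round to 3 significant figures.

T ≈ 1.31×10⁴ K

I = σT⁴, so T = (I/σ)^(1/4) = (1.660×10⁹/(5.670×10⁻⁸))^(1/4) = 1.31×10⁴ K.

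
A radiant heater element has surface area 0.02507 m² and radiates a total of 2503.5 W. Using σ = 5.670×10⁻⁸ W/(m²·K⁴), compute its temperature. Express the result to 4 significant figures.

T ≈ 1152 K

Area A = 0.02507 m².
P = σAT⁴ ⇒ T = (P/(σA))^(1/4) = (2503.5/(5.670×10⁻⁸×0.02507))^(1/4) = 1152 K.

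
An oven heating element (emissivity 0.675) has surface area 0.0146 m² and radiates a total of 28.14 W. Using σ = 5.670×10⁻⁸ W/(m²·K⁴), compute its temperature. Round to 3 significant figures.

T ≈ 474 K

Area A = 0.0146 m².
P = εσAT⁴ ⇒ T = (P/(εσA))^(1/4) = (28.14/(0.675×5.670×10⁻⁸×0.0146))^(1/4) = 474 K.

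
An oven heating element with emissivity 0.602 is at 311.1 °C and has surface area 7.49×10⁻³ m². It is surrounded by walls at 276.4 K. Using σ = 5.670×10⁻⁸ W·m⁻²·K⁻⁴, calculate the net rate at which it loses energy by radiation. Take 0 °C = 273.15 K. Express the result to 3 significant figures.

Net loss ≈ 28.3 W

T = 311.1 °C + 273.15 = 584.25 K.
Area A = 7.49×10⁻³ m².
Net radiated power P_net = εσA(T⁴ − T₀⁴) = 0.602×5.670×10⁻⁸×7.49×10⁻³×(584.25⁴ − 276.4⁴).
T⁴ − T₀⁴ = 1.16518×10¹¹ − 5.83650×10⁹ = 1.10682×10¹¹ K⁴, so P_net = 28.3 W.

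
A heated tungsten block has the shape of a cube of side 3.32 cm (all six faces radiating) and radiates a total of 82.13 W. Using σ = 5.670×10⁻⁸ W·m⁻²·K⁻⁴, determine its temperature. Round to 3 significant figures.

Area A = 6s² = 6×(0.0332 m)² = 6.61344×10⁻³ m².
P = σAT⁴ ⇒ T = (P/(σA))^(1/4) = (82.13/(5.670×10⁻⁸×6.61344×10⁻³))^(1/4) = 684 K.

T ≈ 684 K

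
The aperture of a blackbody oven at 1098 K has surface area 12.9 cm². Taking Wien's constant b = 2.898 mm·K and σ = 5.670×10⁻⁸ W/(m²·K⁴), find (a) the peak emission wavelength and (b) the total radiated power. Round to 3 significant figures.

λ_max ≈ 2.64×10³ nm; P ≈ 106 W

(a) λ_max = b/T = 2.898×10⁻³/1098 = 2.639×10⁻⁶ m = 2.64×10³ nm.
Area A = 12.9 cm² = 1.29×10⁻³ m².
(b) P = σAT⁴ = 5.670×10⁻⁸×1.29×10⁻³×(1098)⁴ = 106 W.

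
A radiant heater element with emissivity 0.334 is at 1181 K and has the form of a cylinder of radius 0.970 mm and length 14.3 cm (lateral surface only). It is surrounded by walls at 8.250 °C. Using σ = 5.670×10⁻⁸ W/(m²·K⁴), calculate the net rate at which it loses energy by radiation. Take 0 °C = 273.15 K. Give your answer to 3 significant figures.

Surroundings: T = 8.250 °C + 273.15 = 281.400 K.
Lateral area A = 2πrL = 2π×9.70×10⁻⁴×0.143 = 8.71541×10⁻⁴ m².
Net radiated power P_net = εσA(T⁴ − T₀⁴) = 0.334×5.670×10⁻⁸×8.71541×10⁻⁴×(1181⁴ − 281.400⁴).
T⁴ − T₀⁴ = 1.94536×10¹² − 6.27042×10⁹ = 1.93909×10¹² K⁴, so P_net = 32.0 W.

Net loss ≈ 32.0 W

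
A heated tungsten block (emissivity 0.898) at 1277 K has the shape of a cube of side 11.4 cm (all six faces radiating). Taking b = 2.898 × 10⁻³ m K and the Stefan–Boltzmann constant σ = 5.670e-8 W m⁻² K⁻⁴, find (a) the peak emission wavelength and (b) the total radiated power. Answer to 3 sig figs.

(a) λ_max = b/T = 2.898×10⁻³/1277 = 2.269×10⁻⁶ m = 2.27×10³ nm.
Area A = 6s² = 6×(0.114 m)² = 0.077976 m².
(b) P = εσAT⁴ = 0.898×5.670×10⁻⁸×0.077976×(1277)⁴ = 1.06×10⁴ W.

λ_max ≈ 2.27×10³ nm; P ≈ 1.06×10⁴ W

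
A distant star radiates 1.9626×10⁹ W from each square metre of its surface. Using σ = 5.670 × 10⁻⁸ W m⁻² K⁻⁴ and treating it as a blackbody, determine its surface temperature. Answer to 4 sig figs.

T ≈ 1.364×10⁴ K

I = σT⁴, so T = (I/σ)^(1/4) = (1.9626×10⁹/(5.670×10⁻⁸))^(1/4) = 1.364×10⁴ K.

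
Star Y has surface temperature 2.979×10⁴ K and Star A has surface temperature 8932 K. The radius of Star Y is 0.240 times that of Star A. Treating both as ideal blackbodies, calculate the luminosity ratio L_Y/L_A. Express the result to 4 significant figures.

L_Y/L_A ≈ 7.127

L ∝ R²T⁴, so L_Y/L_A = (R_Y/R_A)²(T_Y/T_A)⁴ = (0.240)² × (2.979×10⁴/8932)⁴ = 0.0576 × 123.733 = 7.127.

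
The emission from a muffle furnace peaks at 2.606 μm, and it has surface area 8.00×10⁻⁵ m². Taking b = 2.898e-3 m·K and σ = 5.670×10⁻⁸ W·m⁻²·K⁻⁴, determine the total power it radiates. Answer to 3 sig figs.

Wien's law: T = b/λ_max = 2.898×10⁻³/2.606×10⁻⁶ = 1112.05 K.
Area A = 8.00×10⁻⁵ m².
Then P = σAT⁴ = 5.670×10⁻⁸×8.00×10⁻⁵×(1112.05)⁴ = 6.94 W.

P ≈ 6.94 W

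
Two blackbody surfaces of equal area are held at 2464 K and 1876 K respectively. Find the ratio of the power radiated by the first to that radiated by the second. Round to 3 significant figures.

With equal areas, P₁/P₂ = (T₁/T₂)⁴ = (2464/1876)⁴ = 2.98.

P₁/P₂ ≈ 2.98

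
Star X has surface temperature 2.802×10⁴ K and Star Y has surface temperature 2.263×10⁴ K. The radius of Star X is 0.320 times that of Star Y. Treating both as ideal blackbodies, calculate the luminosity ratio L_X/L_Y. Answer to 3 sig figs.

L ∝ R²T⁴, so L_X/L_Y = (R_X/R_Y)²(T_X/T_Y)⁴ = (0.320)² × (2.802×10⁴/2.263×10⁴)⁴ = 0.1024 × 2.35036 = 0.241.

L_X/L_Y ≈ 0.241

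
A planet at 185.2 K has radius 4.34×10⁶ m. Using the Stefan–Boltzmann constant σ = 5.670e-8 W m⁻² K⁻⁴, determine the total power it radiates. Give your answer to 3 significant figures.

Surface area A = 4πR² = 4π(4.34×10⁶ m)² = 2.36695×10¹⁴ m².
P = σAT⁴ = 5.670×10⁻⁸ × 2.36695×10¹⁴ × (185.2)⁴ = 1.58×10¹⁶ W.

P ≈ 1.58×10¹⁶ W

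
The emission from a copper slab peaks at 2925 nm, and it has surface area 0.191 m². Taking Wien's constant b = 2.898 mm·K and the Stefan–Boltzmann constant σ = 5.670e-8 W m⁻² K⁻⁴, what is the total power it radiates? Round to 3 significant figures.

P ≈ 1.04×10⁴ W

Wien's law: T = b/λ_max = 2.898×10⁻³/2.925×10⁻⁶ = 990.769 K.
Area A = 0.191 m².
Then P = σAT⁴ = 5.670×10⁻⁸×0.191×(990.769)⁴ = 1.04×10⁴ W.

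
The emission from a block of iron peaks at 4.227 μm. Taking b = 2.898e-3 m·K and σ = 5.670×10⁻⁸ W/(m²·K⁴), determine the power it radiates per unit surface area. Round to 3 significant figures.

Wien's law: T = b/λ_max = 2.898×10⁻³/4.227×10⁻⁶ = 685.593 K.
Then I = σT⁴ = 5.670×10⁻⁸×(685.593)⁴ = 1.25×10⁴ W/m².

I ≈ 1.25×10⁴ W/m²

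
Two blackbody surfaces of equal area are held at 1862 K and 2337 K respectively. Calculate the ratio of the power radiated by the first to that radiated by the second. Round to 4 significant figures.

P₁/P₂ ≈ 0.4030

With equal areas, P₁/P₂ = (T₁/T₂)⁴ = (1862/2337)⁴ = 0.4030.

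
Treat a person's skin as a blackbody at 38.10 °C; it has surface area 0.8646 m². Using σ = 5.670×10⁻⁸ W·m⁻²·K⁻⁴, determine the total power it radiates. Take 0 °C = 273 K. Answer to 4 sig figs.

P ≈ 459.2 W

T = 38.10 °C + 273 = 311.10 K.
Area A = 0.8646 m².
P = σAT⁴ = 5.670×10⁻⁸ × 0.8646 × (311.10)⁴ = 459.2 W.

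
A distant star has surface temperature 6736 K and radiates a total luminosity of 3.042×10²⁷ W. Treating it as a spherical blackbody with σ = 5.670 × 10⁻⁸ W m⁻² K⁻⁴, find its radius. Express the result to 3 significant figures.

L = 4πR²σT⁴ ⇒ R = √(L/(4πσT⁴)).
σT⁴ = 1.16732×10⁸ W/m², so R = √(3.042×10²⁷/(4π×1.16732×10⁸)) = 1.44×10⁹ m.

R ≈ 1.44×10⁹ m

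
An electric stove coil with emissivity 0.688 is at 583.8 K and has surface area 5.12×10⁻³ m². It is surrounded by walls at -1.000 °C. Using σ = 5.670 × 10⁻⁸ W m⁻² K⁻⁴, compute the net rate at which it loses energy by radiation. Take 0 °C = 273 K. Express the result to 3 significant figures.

Net loss ≈ 22.1 W

Surroundings: T = -1.000 °C + 273 = 272.000 K.
Area A = 5.12×10⁻³ m².
Net radiated power P_net = εσA(T⁴ − T₀⁴) = 0.688×5.670×10⁻⁸×5.12×10⁻³×(583.8⁴ − 272.000⁴).
T⁴ − T₀⁴ = 1.16160×10¹¹ − 5.47363×10⁹ = 1.10686×10¹¹ K⁴, so P_net = 22.1 W.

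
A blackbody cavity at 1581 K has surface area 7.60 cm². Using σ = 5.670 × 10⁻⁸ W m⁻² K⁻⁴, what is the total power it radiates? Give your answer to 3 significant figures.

Area A = 7.60 cm² = 7.60×10⁻⁴ m².
P = σAT⁴ = 5.670×10⁻⁸ × 7.60×10⁻⁴ × (1581)⁴ = 269 W.

P ≈ 269 W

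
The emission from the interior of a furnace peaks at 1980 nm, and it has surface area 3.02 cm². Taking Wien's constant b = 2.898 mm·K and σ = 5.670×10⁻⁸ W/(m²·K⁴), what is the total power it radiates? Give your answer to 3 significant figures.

P ≈ 78.6 W

Wien's law: T = b/λ_max = 2.898×10⁻³/1.980×10⁻⁶ = 1463.64 K.
Area A = 3.02 cm² = 3.02×10⁻⁴ m².
Then P = σAT⁴ = 5.670×10⁻⁸×3.02×10⁻⁴×(1463.64)⁴ = 78.6 W.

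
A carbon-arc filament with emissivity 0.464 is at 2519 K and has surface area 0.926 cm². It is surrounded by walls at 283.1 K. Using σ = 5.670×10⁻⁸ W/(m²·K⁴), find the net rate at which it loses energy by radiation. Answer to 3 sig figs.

Net loss ≈ 98.1 W

Area A = 0.926 cm² = 9.26×10⁻⁵ m².
Net radiated power P_net = εσA(T⁴ − T₀⁴) = 0.464×5.670×10⁻⁸×9.26×10⁻⁵×(2519⁴ − 283.1⁴).
T⁴ − T₀⁴ = 4.02636×10¹³ − 6.42332×10⁹ = 4.02572×10¹³ K⁴, so P_net = 98.1 W.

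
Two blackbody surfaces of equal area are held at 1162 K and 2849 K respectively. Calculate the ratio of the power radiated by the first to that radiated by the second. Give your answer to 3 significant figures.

With equal areas, P₁/P₂ = (T₁/T₂)⁴ = (1162/2849)⁴ = 0.0277.

P₁/P₂ ≈ 0.0277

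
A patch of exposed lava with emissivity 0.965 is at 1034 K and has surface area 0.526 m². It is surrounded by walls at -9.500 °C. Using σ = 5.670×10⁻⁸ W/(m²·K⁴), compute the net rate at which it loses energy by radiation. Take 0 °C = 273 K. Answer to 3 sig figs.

Net loss ≈ 3.28×10⁴ W

Surroundings: T = -9.500 °C + 273 = 263.500 K.
Area A = 0.526 m².
Net radiated power P_net = εσA(T⁴ − T₀⁴) = 0.965×5.670×10⁻⁸×0.526×(1034⁴ − 263.500⁴).
T⁴ − T₀⁴ = 1.14309×10¹² − 4.82084×10⁹ = 1.13827×10¹² K⁴, so P_net = 3.28×10⁴ W.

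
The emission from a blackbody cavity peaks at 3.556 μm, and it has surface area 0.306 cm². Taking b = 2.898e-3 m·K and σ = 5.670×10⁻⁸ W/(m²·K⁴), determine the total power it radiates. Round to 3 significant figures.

P ≈ 0.765 W

Wien's law: T = b/λ_max = 2.898×10⁻³/3.556×10⁻⁶ = 814.961 K.
Area A = 0.306 cm² = 3.06×10⁻⁵ m².
Then P = σAT⁴ = 5.670×10⁻⁸×3.06×10⁻⁵×(814.961)⁴ = 0.765 W.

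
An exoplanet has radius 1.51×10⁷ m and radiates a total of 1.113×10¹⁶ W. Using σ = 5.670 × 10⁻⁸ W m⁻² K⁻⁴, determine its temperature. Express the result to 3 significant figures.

Surface area A = 4πR² = 4π(1.51×10⁷ m)² = 2.86526×10¹⁵ m².
P = σAT⁴ ⇒ T = (P/(σA))^(1/4) = (1.113×10¹⁶/(5.670×10⁻⁸×2.86526×10¹⁵))^(1/4) = 91.0 K.

T ≈ 91.0 K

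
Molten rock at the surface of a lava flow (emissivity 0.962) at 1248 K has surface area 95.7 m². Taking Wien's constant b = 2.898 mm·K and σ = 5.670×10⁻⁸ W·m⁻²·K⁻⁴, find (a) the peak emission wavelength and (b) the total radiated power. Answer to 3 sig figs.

(a) λ_max = b/T = 2.898×10⁻³/1248 = 2.322×10⁻⁶ m = 2.32×10³ nm.
Area A = 95.7 m².
(b) P = εσAT⁴ = 0.962×5.670×10⁻⁸×95.7×(1248)⁴ = 1.27×10⁷ W.

λ_max ≈ 2.32×10³ nm; P ≈ 1.27×10⁷ W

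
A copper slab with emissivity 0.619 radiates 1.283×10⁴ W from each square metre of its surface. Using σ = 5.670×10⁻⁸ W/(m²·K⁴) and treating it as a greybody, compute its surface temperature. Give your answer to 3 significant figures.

I = εσT⁴, so T = (I/εσ)^(1/4) = (1.283×10⁴/(0.619×5.670×10⁻⁸))^(1/4) = 778 K.

T ≈ 778 K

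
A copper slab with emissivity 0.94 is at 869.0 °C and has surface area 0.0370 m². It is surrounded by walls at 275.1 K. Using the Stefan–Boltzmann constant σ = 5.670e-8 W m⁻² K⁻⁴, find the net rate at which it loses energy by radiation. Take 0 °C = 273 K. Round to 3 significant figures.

T = 869.0 °C + 273 = 1142.0 K.
Area A = 0.0370 m².
Net radiated power P_net = εσA(T⁴ − T₀⁴) = 0.94×5.670×10⁻⁸×0.0370×(1142.0⁴ − 275.1⁴).
T⁴ − T₀⁴ = 1.70084×10¹² − 5.72746×10⁹ = 1.69511×10¹² K⁴, so P_net = 3.34×10³ W.

Net loss ≈ 3.34×10³ W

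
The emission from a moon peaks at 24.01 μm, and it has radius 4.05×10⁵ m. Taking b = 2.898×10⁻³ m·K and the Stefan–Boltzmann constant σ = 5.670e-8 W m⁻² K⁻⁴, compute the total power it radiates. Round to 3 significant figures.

P ≈ 2.48×10¹³ W

Wien's law: T = b/λ_max = 2.898×10⁻³/2.401×10⁻⁵ = 120.700 K.
Surface area A = 4πR² = 4π(4.05×10⁵ m)² = 2.06120×10¹² m².
Then P = σAT⁴ = 5.670×10⁻⁸×2.06120×10¹²×(120.700)⁴ = 2.48×10¹³ W.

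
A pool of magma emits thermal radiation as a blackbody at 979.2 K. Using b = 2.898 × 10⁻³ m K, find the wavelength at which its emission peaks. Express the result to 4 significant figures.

λ_max ≈ 2.960 μm

Wien's displacement law: λ_max = b/T = (2.898×10⁻³ m·K)/(979.2 K) = 2.9596×10⁻⁶ m.
That is 2.960 μm, in the infrared range.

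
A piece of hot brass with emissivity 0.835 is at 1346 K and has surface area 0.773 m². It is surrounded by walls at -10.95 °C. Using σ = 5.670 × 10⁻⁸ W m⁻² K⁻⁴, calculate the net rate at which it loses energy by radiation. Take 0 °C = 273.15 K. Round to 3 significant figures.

Net loss ≈ 1.20×10⁵ W

Surroundings: T = -10.95 °C + 273.15 = 262.20 K.
Area A = 0.773 m².
Net radiated power P_net = εσA(T⁴ − T₀⁴) = 0.835×5.670×10⁻⁸×0.773×(1346⁴ − 262.20⁴).
T⁴ − T₀⁴ = 3.28231×10¹² − 4.72640×10⁹ = 3.27758×10¹² K⁴, so P_net = 1.20×10⁵ W.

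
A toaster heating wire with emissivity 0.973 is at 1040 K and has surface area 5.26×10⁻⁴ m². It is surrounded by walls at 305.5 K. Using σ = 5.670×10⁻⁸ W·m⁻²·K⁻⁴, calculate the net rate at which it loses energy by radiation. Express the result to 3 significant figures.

Net loss ≈ 33.7 W

Area A = 5.26×10⁻⁴ m².
Net radiated power P_net = εσA(T⁴ − T₀⁴) = 0.973×5.670×10⁻⁸×5.26×10⁻⁴×(1040⁴ − 305.5⁴).
T⁴ − T₀⁴ = 1.16986×10¹² − 8.71054×10⁹ = 1.16115×10¹² K⁴, so P_net = 33.7 W.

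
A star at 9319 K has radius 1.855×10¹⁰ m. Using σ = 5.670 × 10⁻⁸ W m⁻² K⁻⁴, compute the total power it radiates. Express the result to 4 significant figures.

P ≈ 1.849×10³⁰ W

Surface area A = 4πR² = 4π(1.855×10¹⁰ m)² = 4.32412×10²¹ m².
P = σAT⁴ = 5.670×10⁻⁸ × 4.32412×10²¹ × (9319)⁴ = 1.849×10³⁰ W.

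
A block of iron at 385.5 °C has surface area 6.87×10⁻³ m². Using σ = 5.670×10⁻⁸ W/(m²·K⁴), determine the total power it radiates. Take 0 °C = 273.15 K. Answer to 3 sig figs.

P ≈ 73.3 W

T = 385.5 °C + 273.15 = 658.65 K.
Area A = 6.87×10⁻³ m².
P = σAT⁴ = 5.670×10⁻⁸ × 6.87×10⁻³ × (658.65)⁴ = 73.3 W.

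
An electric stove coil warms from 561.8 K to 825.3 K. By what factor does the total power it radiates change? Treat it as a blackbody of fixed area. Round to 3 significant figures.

P₂/P₁ ≈ 4.66

P ∝ T⁴, so P₂/P₁ = (T₂/T₁)⁴ = (825.3/561.8)⁴ = (1.46903)⁴ = 4.66.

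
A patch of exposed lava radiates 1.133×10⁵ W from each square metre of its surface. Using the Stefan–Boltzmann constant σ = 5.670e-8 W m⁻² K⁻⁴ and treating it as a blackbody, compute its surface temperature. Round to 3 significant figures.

T ≈ 1.19×10³ K

I = σT⁴, so T = (I/σ)^(1/4) = (1.133×10⁵/(5.670×10⁻⁸))^(1/4) = 1.19×10³ K.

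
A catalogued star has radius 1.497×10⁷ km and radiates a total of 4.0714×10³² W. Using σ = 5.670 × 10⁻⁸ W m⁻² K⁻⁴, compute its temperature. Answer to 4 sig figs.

Surface area A = 4πR² = 4π(1.497×10¹⁰ m)² = 2.81613×10²¹ m².
P = σAT⁴ ⇒ T = (P/(σA))^(1/4) = (4.0714×10³²/(5.670×10⁻⁸×2.81613×10²¹))^(1/4) = 3.996×10⁴ K.

T ≈ 3.996×10⁴ K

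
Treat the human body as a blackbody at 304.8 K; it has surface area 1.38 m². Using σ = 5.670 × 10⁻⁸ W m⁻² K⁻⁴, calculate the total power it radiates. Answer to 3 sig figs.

P ≈ 675 W

Area A = 1.38 m².
P = σAT⁴ = 5.670×10⁻⁸ × 1.38 × (304.8)⁴ = 675 W.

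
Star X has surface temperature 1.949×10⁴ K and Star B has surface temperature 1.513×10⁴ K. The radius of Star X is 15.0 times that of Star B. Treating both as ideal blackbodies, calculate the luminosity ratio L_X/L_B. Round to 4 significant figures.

L_X/L_B ≈ 619.5

L ∝ R²T⁴, so L_X/L_B = (R_X/R_B)²(T_X/T_B)⁴ = (15.0)² × (1.949×10⁴/1.513×10⁴)⁴ = 225 × 2.75354 = 619.5.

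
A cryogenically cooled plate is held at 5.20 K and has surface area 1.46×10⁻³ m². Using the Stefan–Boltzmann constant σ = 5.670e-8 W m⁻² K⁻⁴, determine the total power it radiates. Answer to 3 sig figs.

Area A = 1.46×10⁻³ m².
P = σAT⁴ = 5.670×10⁻⁸ × 1.46×10⁻³ × (5.20)⁴ = 6.05×10⁻⁸ W.

P ≈ 6.05×10⁻⁸ W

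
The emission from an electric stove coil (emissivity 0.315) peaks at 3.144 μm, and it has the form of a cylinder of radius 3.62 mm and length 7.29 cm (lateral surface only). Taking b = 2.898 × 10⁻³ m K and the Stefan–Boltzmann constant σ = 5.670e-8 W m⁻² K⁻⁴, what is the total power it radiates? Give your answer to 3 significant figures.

P ≈ 21.4 W

Wien's law: T = b/λ_max = 2.898×10⁻³/3.144×10⁻⁶ = 921.756 K.
Lateral area A = 2πrL = 2π×3.62×10⁻³×0.0729 = 1.65812×10⁻³ m².
Then P = εσAT⁴ = 0.315×5.670×10⁻⁸×1.65812×10⁻³×(921.756)⁴ = 21.4 W.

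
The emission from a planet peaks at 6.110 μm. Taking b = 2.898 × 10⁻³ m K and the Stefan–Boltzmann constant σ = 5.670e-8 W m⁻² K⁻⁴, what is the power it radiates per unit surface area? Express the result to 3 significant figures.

Wien's law: T = b/λ_max = 2.898×10⁻³/6.110×10⁻⁶ = 474.304 K.
Then I = σT⁴ = 5.670×10⁻⁸×(474.304)⁴ = 2.87×10³ W/m².

I ≈ 2.87×10³ W/m²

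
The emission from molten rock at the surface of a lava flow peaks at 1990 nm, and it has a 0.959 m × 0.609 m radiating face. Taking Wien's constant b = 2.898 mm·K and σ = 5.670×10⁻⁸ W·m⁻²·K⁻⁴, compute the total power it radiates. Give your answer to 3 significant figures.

Wien's law: T = b/λ_max = 2.898×10⁻³/1.990×10⁻⁶ = 1456.28 K.
Area A = 0.959 × 0.609 = 0.584031 m².
Then P = σAT⁴ = 5.670×10⁻⁸×0.584031×(1456.28)⁴ = 1.49×10⁵ W.

P ≈ 1.49×10⁵ W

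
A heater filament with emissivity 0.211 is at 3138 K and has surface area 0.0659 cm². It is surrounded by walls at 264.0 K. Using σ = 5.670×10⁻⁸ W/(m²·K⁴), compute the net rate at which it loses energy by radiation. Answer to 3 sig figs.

Area A = 0.0659 cm² = 6.59×10⁻⁶ m².
Net radiated power P_net = εσA(T⁴ − T₀⁴) = 0.211×5.670×10⁻⁸×6.59×10⁻⁶×(3138⁴ − 264.0⁴).
T⁴ − T₀⁴ = 9.69643×10¹³ − 4.85753×10⁹ = 9.69594×10¹³ K⁴, so P_net = 7.64 W.

Net loss ≈ 7.64 W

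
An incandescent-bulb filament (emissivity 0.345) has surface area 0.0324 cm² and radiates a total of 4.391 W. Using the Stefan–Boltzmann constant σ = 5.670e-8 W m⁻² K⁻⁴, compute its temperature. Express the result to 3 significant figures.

T ≈ 2.89×10³ K

Area A = 0.0324 cm² = 3.24×10⁻⁶ m².
P = εσAT⁴ ⇒ T = (P/(εσA))^(1/4) = (4.391/(0.345×5.670×10⁻⁸×3.24×10⁻⁶))^(1/4) = 2.89×10³ K.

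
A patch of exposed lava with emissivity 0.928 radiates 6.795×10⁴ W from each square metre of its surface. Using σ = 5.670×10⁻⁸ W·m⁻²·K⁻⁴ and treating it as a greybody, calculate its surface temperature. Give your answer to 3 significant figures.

T ≈ 1.07×10³ K

I = εσT⁴, so T = (I/εσ)^(1/4) = (6.795×10⁴/(0.928×5.670×10⁻⁸))^(1/4) = 1.07×10³ K.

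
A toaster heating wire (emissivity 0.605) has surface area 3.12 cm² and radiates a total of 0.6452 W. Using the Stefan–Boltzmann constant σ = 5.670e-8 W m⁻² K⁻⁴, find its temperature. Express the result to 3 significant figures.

T ≈ 496 K

Area A = 3.12 cm² = 3.12×10⁻⁴ m².
P = εσAT⁴ ⇒ T = (P/(εσA))^(1/4) = (0.6452/(0.605×5.670×10⁻⁸×3.12×10⁻⁴))^(1/4) = 496 K.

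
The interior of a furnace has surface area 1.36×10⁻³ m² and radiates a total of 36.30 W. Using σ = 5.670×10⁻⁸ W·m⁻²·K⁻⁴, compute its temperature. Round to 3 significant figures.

T ≈ 828 K

Area A = 1.36×10⁻³ m².
P = σAT⁴ ⇒ T = (P/(σA))^(1/4) = (36.30/(5.670×10⁻⁸×1.36×10⁻³))^(1/4) = 828 K.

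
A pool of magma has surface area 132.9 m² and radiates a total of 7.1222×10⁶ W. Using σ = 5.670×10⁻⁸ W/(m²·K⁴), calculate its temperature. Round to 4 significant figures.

Area A = 132.9 m².
P = σAT⁴ ⇒ T = (P/(σA))^(1/4) = (7.1222×10⁶/(5.670×10⁻⁸×132.9))^(1/4) = 986.0 K.

T ≈ 986.0 K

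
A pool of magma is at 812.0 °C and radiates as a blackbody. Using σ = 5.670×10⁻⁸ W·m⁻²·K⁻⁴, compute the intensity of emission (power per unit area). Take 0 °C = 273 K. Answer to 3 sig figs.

T = 812.0 °C + 273 = 1085.0 K.
Stefan–Boltzmann: I = σT⁴ = 5.670×10⁻⁸ × (1085.0)⁴ = 7.86×10⁴ W/m².

I ≈ 7.86×10⁴ W/m²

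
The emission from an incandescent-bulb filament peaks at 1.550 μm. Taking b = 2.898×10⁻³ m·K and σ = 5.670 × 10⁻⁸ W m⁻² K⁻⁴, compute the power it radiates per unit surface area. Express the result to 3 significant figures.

I ≈ 6.93×10⁵ W/m²

Wien's law: T = b/λ_max = 2.898×10⁻³/1.550×10⁻⁶ = 1869.68 K.
Then I = σT⁴ = 5.670×10⁻⁸×(1869.68)⁴ = 6.93×10⁵ W/m².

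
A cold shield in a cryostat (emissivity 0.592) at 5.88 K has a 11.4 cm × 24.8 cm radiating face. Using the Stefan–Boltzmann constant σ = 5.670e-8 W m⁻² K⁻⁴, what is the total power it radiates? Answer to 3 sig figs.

Area A = 0.114 × 0.248 = 0.028272 m².
P = εσAT⁴ = 0.592 × 5.670×10⁻⁸ × 0.028272 × (5.88)⁴ = 1.13×10⁻⁶ W.

P ≈ 1.13×10⁻⁶ W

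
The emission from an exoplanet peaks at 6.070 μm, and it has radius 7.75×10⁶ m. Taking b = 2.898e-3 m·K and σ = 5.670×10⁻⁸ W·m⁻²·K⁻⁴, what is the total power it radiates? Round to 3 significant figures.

Wien's law: T = b/λ_max = 2.898×10⁻³/6.070×10⁻⁶ = 477.430 K.
Surface area A = 4πR² = 4π(7.75×10⁶ m)² = 7.54768×10¹⁴ m².
Then P = σAT⁴ = 5.670×10⁻⁸×7.54768×10¹⁴×(477.430)⁴ = 2.22×10¹⁸ W.

P ≈ 2.22×10¹⁸ W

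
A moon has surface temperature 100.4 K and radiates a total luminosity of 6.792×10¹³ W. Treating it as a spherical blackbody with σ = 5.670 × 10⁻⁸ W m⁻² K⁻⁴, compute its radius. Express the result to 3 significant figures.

L = 4πR²σT⁴ ⇒ R = √(L/(4πσT⁴)).
σT⁴ = 5.76127 W/m², so R = √(6.792×10¹³/(4π×5.76127)) = 9.69×10⁵ m.

R ≈ 9.69×10⁵ m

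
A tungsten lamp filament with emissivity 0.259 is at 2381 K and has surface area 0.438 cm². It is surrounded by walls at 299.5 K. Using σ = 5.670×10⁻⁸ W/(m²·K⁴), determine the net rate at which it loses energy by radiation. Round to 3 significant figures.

Net loss ≈ 20.7 W

Area A = 0.438 cm² = 4.38×10⁻⁵ m².
Net radiated power P_net = εσA(T⁴ − T₀⁴) = 0.259×5.670×10⁻⁸×4.38×10⁻⁵×(2381⁴ − 299.5⁴).
T⁴ − T₀⁴ = 3.21394×10¹³ − 8.04613×10⁹ = 3.21314×10¹³ K⁴, so P_net = 20.7 W.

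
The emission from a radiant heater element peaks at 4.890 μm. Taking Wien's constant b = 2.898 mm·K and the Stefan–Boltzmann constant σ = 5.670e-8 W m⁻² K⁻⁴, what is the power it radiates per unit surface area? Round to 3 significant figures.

I ≈ 6.99×10³ W/m²

Wien's law: T = b/λ_max = 2.898×10⁻³/4.890×10⁻⁶ = 592.638 K.
Then I = σT⁴ = 5.670×10⁻⁸×(592.638)⁴ = 6.99×10³ W/m².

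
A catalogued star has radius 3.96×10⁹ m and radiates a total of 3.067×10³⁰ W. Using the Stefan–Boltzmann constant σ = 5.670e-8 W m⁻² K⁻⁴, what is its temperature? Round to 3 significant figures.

T ≈ 2.29×10⁴ K

Surface area A = 4πR² = 4π(3.96×10⁹ m)² = 1.97061×10²⁰ m².
P = σAT⁴ ⇒ T = (P/(σA))^(1/4) = (3.067×10³⁰/(5.670×10⁻⁸×1.97061×10²⁰))^(1/4) = 2.29×10⁴ K.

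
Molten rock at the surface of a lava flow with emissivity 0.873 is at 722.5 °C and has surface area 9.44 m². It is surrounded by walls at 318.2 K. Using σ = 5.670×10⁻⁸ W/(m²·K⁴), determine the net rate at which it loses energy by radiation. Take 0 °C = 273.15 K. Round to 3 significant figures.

Net loss ≈ 4.54×10⁵ W

T = 722.5 °C + 273.15 = 995.65 K.
Area A = 9.44 m².
Net radiated power P_net = εσA(T⁴ − T₀⁴) = 0.873×5.670×10⁻⁸×9.44×(995.65⁴ − 318.2⁴).
T⁴ − T₀⁴ = 9.82713×10¹¹ − 1.02518×10¹⁰ = 9.72461×10¹¹ K⁴, so P_net = 4.54×10⁵ W.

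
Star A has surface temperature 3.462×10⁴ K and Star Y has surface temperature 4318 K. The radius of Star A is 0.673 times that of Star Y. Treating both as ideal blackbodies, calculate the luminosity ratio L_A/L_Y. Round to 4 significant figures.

L_A/L_Y ≈ 1872

L ∝ R²T⁴, so L_A/L_Y = (R_A/R_Y)²(T_A/T_Y)⁴ = (0.673)² × (3.462×10⁴/4318)⁴ = 0.452929 × 4132.17 = 1872.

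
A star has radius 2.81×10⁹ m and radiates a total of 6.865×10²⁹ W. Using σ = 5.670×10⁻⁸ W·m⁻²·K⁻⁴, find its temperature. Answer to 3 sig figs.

T ≈ 1.87×10⁴ K

Surface area A = 4πR² = 4π(2.81×10⁹ m)² = 9.92253×10¹⁹ m².
P = σAT⁴ ⇒ T = (P/(σA))^(1/4) = (6.865×10²⁹/(5.670×10⁻⁸×9.92253×10¹⁹))^(1/4) = 1.87×10⁴ K.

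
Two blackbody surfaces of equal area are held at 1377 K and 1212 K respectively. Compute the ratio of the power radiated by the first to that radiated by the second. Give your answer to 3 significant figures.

P₁/P₂ ≈ 1.67

With equal areas, P₁/P₂ = (T₁/T₂)⁴ = (1377/1212)⁴ = 1.67.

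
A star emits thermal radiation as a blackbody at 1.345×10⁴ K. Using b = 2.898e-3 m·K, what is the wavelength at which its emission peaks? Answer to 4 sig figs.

λ_max ≈ 215.5 nm

Wien's displacement law: λ_max = b/T = (2.898×10⁻³ m·K)/(1.345×10⁴ K) = 2.1546×10⁻⁷ m.
That is 215.5 nm, in the ultraviolet range.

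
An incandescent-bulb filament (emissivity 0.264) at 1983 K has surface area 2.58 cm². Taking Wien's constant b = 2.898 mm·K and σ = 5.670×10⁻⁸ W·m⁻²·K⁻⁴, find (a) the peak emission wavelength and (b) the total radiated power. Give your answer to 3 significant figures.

λ_max ≈ 1.46×10³ nm; P ≈ 59.7 W

(a) λ_max = b/T = 2.898×10⁻³/1983 = 1.461×10⁻⁶ m = 1.46×10³ nm.
Area A = 2.58 cm² = 2.58×10⁻⁴ m².
(b) P = εσAT⁴ = 0.264×5.670×10⁻⁸×2.58×10⁻⁴×(1983)⁴ = 59.7 W.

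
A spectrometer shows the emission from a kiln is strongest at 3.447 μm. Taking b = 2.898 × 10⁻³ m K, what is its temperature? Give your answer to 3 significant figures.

Wien's law gives T = b/λ_max = (2.898×10⁻³ m·K)/(3.447×10⁻⁶ m) = 841 K.

T ≈ 841 K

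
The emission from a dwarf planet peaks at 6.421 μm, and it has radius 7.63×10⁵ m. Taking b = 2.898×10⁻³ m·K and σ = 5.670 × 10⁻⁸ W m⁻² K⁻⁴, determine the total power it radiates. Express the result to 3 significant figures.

P ≈ 1.72×10¹⁶ W

Wien's law: T = b/λ_max = 2.898×10⁻³/6.421×10⁻⁶ = 451.332 K.
Surface area A = 4πR² = 4π(7.63×10⁵ m)² = 7.31575×10¹² m².
Then P = σAT⁴ = 5.670×10⁻⁸×7.31575×10¹²×(451.332)⁴ = 1.72×10¹⁶ W.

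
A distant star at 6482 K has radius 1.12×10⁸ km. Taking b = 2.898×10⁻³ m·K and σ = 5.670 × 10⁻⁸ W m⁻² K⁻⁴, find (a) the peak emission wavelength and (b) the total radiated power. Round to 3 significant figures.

(a) λ_max = b/T = 2.898×10⁻³/6482 = 4.471×10⁻⁷ m = 0.447 μm.
Surface area A = 4πR² = 4π(1.12×10¹¹ m)² = 1.57633×10²³ m².
(b) P = σAT⁴ = 5.670×10⁻⁸×1.57633×10²³×(6482)⁴ = 1.58×10³¹ W.

λ_max ≈ 0.447 μm; P ≈ 1.58×10³¹ W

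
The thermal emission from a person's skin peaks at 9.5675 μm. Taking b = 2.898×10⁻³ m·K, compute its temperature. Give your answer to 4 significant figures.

Wien's law gives T = b/λ_max = (2.898×10⁻³ m·K)/(9.5675×10⁻⁶ m) = 302.9 K.

T ≈ 302.9 K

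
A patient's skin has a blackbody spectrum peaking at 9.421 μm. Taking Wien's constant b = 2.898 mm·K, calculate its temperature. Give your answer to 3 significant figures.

Wien's law gives T = b/λ_max = (2.898×10⁻³ m·K)/(9.421×10⁻⁶ m) = 308 K.

T ≈ 308 K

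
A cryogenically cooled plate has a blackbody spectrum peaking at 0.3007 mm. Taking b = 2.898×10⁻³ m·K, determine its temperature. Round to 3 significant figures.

T ≈ 9.64 K

Wien's law gives T = b/λ_max = (2.898×10⁻³ m·K)/(3.007×10⁻⁴ m) = 9.64 K.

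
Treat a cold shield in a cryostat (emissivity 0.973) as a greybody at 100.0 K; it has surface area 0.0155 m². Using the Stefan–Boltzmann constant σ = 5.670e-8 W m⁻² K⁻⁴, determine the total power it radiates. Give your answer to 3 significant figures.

Area A = 0.0155 m².
P = εσAT⁴ = 0.973 × 5.670×10⁻⁸ × 0.0155 × (100.0)⁴ = 0.0855 W.

P ≈ 0.0855 W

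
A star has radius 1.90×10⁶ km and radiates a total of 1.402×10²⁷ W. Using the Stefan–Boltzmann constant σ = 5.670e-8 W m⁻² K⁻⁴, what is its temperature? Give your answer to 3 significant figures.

T ≈ 4.83×10³ K

Surface area A = 4πR² = 4π(1.90×10⁹ m)² = 4.53646×10¹⁹ m².
P = σAT⁴ ⇒ T = (P/(σA))^(1/4) = (1.402×10²⁷/(5.670×10⁻⁸×4.53646×10¹⁹))^(1/4) = 4.83×10³ K.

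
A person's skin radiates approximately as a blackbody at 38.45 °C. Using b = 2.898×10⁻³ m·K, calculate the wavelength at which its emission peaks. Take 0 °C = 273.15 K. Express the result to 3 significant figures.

λ_max ≈ 9.30 μm

T = 38.45 °C + 273.15 = 311.60 K.
Wien's displacement law: λ_max = b/T = (2.898×10⁻³ m·K)/(311.60 K) = 9.300×10⁻⁶ m.
That is 9.30 μm, in the infrared range.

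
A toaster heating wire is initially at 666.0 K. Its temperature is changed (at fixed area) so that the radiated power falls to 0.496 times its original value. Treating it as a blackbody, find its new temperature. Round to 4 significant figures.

P ∝ T⁴, so T₂/T₁ = (P₂/P₁)^(1/4) = (0.496)^(1/4) = 0.839210.
T₂ = 666.0 × 0.839210 = 558.9 K.

T₂ ≈ 558.9 K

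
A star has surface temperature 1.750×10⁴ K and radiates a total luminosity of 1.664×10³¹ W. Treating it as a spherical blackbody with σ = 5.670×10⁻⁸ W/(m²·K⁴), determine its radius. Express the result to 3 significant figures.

L = 4πR²σT⁴ ⇒ R = √(L/(4πσT⁴)).
σT⁴ = 5.31784×10⁹ W/m², so R = √(1.664×10³¹/(4π×5.31784×10⁹)) = 1.58×10¹⁰ m.

R ≈ 1.58×10¹⁰ m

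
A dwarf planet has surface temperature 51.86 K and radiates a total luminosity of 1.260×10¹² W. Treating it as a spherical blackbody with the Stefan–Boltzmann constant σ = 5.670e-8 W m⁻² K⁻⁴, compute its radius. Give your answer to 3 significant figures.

R ≈ 4.94×10⁵ m

L = 4πR²σT⁴ ⇒ R = √(L/(4πσT⁴)).
σT⁴ = 0.410122 W/m², so R = √(1.260×10¹²/(4π×0.410122)) = 4.94×10⁵ m.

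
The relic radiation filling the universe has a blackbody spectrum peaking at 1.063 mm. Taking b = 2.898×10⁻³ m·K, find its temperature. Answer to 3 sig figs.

Wien's law gives T = b/λ_max = (2.898×10⁻³ m·K)/(1.063×10⁻³ m) = 2.73 K.

T ≈ 2.73 K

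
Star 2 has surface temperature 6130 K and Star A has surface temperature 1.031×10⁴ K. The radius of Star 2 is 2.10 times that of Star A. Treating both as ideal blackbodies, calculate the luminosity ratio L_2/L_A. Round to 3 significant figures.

L ∝ R²T⁴, so L_2/L_A = (R_2/R_A)²(T_2/T_A)⁴ = (2.10)² × (6130/1.031×10⁴)⁴ = 4.41 × 0.124970 = 0.551.

L_2/L_A ≈ 0.551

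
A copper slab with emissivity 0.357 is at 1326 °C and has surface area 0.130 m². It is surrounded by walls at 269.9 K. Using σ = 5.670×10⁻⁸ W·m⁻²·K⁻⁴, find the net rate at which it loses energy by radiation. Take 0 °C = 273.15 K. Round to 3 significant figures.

T = 1326 °C + 273.15 = 1599.15 K.
Area A = 0.130 m².
Net radiated power P_net = εσA(T⁴ − T₀⁴) = 0.357×5.670×10⁻⁸×0.130×(1599.15⁴ − 269.9⁴).
T⁴ − T₀⁴ = 6.53968×10¹² − 5.30654×10⁹ = 6.53437×10¹² K⁴, so P_net = 1.72×10⁴ W.

Net loss ≈ 1.72×10⁴ W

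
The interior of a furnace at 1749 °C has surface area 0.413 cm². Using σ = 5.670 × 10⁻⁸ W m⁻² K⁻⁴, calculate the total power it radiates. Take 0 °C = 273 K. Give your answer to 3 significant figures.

T = 1749 °C + 273 = 2022 K.
Area A = 0.413 cm² = 4.13×10⁻⁵ m².
P = σAT⁴ = 5.670×10⁻⁸ × 4.13×10⁻⁵ × (2022)⁴ = 39.1 W.

P ≈ 39.1 W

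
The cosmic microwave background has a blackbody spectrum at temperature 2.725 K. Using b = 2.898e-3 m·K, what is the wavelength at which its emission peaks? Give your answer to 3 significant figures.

Wien's displacement law: λ_max = b/T = (2.898×10⁻³ m·K)/(2.725 K) = 1.063×10⁻³ m.
That is 1.06×10⁻³ m, in the microwave range.

λ_max ≈ 1.06×10⁻³ m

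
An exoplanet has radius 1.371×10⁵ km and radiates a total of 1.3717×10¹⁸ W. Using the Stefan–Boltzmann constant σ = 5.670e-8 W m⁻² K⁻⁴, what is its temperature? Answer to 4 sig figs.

Surface area A = 4πR² = 4π(1.371×10⁸ m)² = 2.36203×10¹⁷ m².
P = σAT⁴ ⇒ T = (P/(σA))^(1/4) = (1.3717×10¹⁸/(5.670×10⁻⁸×2.36203×10¹⁷))^(1/4) = 100.6 K.

T ≈ 100.6 K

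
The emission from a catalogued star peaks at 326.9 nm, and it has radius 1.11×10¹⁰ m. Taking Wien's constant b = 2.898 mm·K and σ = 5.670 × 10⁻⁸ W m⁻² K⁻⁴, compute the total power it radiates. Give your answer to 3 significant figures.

Wien's law: T = b/λ_max = 2.898×10⁻³/3.269×10⁻⁷ = 8865.10 K.
Surface area A = 4πR² = 4π(1.11×10¹⁰ m)² = 1.54830×10²¹ m².
Then P = σAT⁴ = 5.670×10⁻⁸×1.54830×10²¹×(8865.10)⁴ = 5.42×10²⁹ W.

P ≈ 5.42×10²⁹ W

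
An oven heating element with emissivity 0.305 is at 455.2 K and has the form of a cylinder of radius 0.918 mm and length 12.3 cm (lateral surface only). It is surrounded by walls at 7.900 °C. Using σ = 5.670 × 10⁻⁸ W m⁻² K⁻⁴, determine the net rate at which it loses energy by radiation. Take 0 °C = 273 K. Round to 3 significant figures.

Net loss ≈ 0.450 W

Surroundings: T = 7.900 °C + 273 = 280.900 K.
Lateral area A = 2πrL = 2π×9.18×10⁻⁴×0.123 = 7.09460×10⁻⁴ m².
Net radiated power P_net = εσA(T⁴ − T₀⁴) = 0.305×5.670×10⁻⁸×7.09460×10⁻⁴×(455.2⁴ − 280.900⁴).
T⁴ − T₀⁴ = 4.29348×10¹⁰ − 6.22597×10⁹ = 3.67088×10¹⁰ K⁴, so P_net = 0.450 W.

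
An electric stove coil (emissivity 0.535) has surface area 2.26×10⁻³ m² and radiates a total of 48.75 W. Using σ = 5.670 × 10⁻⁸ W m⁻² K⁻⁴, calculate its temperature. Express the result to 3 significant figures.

Area A = 2.26×10⁻³ m².
P = εσAT⁴ ⇒ T = (P/(εσA))^(1/4) = (48.75/(0.535×5.670×10⁻⁸×2.26×10⁻³))^(1/4) = 918 K.

T ≈ 918 K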